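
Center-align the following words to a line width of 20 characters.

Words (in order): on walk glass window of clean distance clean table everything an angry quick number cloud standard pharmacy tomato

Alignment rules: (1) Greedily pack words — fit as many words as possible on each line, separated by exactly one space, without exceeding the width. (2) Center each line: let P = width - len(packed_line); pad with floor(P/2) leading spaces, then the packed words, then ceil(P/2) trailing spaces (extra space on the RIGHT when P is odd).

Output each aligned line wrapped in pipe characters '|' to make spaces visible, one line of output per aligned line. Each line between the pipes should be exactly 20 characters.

Answer: |on walk glass window|
| of clean distance  |
|    clean table     |
|everything an angry |
| quick number cloud |
| standard pharmacy  |
|       tomato       |

Derivation:
Line 1: ['on', 'walk', 'glass', 'window'] (min_width=20, slack=0)
Line 2: ['of', 'clean', 'distance'] (min_width=17, slack=3)
Line 3: ['clean', 'table'] (min_width=11, slack=9)
Line 4: ['everything', 'an', 'angry'] (min_width=19, slack=1)
Line 5: ['quick', 'number', 'cloud'] (min_width=18, slack=2)
Line 6: ['standard', 'pharmacy'] (min_width=17, slack=3)
Line 7: ['tomato'] (min_width=6, slack=14)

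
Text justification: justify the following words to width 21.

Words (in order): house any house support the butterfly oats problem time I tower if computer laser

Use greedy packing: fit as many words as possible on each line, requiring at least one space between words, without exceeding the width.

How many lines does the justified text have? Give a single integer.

Answer: 5

Derivation:
Line 1: ['house', 'any', 'house'] (min_width=15, slack=6)
Line 2: ['support', 'the', 'butterfly'] (min_width=21, slack=0)
Line 3: ['oats', 'problem', 'time', 'I'] (min_width=19, slack=2)
Line 4: ['tower', 'if', 'computer'] (min_width=17, slack=4)
Line 5: ['laser'] (min_width=5, slack=16)
Total lines: 5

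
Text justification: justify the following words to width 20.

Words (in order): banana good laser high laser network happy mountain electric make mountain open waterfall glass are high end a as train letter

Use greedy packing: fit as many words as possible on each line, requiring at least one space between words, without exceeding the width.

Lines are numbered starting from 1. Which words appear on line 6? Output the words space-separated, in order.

Answer: waterfall glass are

Derivation:
Line 1: ['banana', 'good', 'laser'] (min_width=17, slack=3)
Line 2: ['high', 'laser', 'network'] (min_width=18, slack=2)
Line 3: ['happy', 'mountain'] (min_width=14, slack=6)
Line 4: ['electric', 'make'] (min_width=13, slack=7)
Line 5: ['mountain', 'open'] (min_width=13, slack=7)
Line 6: ['waterfall', 'glass', 'are'] (min_width=19, slack=1)
Line 7: ['high', 'end', 'a', 'as', 'train'] (min_width=19, slack=1)
Line 8: ['letter'] (min_width=6, slack=14)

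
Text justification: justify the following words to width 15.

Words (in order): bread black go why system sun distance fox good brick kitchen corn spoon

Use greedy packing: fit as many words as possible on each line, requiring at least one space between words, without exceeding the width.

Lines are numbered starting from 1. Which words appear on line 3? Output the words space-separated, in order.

Line 1: ['bread', 'black', 'go'] (min_width=14, slack=1)
Line 2: ['why', 'system', 'sun'] (min_width=14, slack=1)
Line 3: ['distance', 'fox'] (min_width=12, slack=3)
Line 4: ['good', 'brick'] (min_width=10, slack=5)
Line 5: ['kitchen', 'corn'] (min_width=12, slack=3)
Line 6: ['spoon'] (min_width=5, slack=10)

Answer: distance fox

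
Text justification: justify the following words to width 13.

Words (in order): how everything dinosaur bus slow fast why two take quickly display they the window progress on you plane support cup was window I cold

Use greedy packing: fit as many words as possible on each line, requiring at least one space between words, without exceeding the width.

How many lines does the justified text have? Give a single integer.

Line 1: ['how'] (min_width=3, slack=10)
Line 2: ['everything'] (min_width=10, slack=3)
Line 3: ['dinosaur', 'bus'] (min_width=12, slack=1)
Line 4: ['slow', 'fast', 'why'] (min_width=13, slack=0)
Line 5: ['two', 'take'] (min_width=8, slack=5)
Line 6: ['quickly'] (min_width=7, slack=6)
Line 7: ['display', 'they'] (min_width=12, slack=1)
Line 8: ['the', 'window'] (min_width=10, slack=3)
Line 9: ['progress', 'on'] (min_width=11, slack=2)
Line 10: ['you', 'plane'] (min_width=9, slack=4)
Line 11: ['support', 'cup'] (min_width=11, slack=2)
Line 12: ['was', 'window', 'I'] (min_width=12, slack=1)
Line 13: ['cold'] (min_width=4, slack=9)
Total lines: 13

Answer: 13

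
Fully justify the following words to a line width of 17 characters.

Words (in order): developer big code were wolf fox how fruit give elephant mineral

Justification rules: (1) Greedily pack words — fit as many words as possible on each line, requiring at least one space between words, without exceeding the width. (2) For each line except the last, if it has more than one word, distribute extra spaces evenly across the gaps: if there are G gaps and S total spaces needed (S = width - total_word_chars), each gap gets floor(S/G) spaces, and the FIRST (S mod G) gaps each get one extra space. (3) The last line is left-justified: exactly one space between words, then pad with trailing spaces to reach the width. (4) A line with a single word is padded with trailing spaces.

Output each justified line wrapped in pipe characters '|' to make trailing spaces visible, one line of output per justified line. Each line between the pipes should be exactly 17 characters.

Line 1: ['developer', 'big'] (min_width=13, slack=4)
Line 2: ['code', 'were', 'wolf'] (min_width=14, slack=3)
Line 3: ['fox', 'how', 'fruit'] (min_width=13, slack=4)
Line 4: ['give', 'elephant'] (min_width=13, slack=4)
Line 5: ['mineral'] (min_width=7, slack=10)

Answer: |developer     big|
|code   were  wolf|
|fox   how   fruit|
|give     elephant|
|mineral          |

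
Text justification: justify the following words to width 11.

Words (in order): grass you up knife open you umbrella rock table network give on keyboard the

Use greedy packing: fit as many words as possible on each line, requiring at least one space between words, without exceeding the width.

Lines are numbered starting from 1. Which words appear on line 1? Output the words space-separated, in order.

Answer: grass you

Derivation:
Line 1: ['grass', 'you'] (min_width=9, slack=2)
Line 2: ['up', 'knife'] (min_width=8, slack=3)
Line 3: ['open', 'you'] (min_width=8, slack=3)
Line 4: ['umbrella'] (min_width=8, slack=3)
Line 5: ['rock', 'table'] (min_width=10, slack=1)
Line 6: ['network'] (min_width=7, slack=4)
Line 7: ['give', 'on'] (min_width=7, slack=4)
Line 8: ['keyboard'] (min_width=8, slack=3)
Line 9: ['the'] (min_width=3, slack=8)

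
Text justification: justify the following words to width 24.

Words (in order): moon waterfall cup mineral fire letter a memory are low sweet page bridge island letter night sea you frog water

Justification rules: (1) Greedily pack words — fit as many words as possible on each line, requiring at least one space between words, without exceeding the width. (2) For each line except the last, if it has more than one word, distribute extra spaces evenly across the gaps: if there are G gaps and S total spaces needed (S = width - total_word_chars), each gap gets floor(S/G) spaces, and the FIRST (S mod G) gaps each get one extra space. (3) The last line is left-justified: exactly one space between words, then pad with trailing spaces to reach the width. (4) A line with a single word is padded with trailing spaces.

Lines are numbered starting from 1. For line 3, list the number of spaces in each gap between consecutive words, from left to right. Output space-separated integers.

Line 1: ['moon', 'waterfall', 'cup'] (min_width=18, slack=6)
Line 2: ['mineral', 'fire', 'letter', 'a'] (min_width=21, slack=3)
Line 3: ['memory', 'are', 'low', 'sweet'] (min_width=20, slack=4)
Line 4: ['page', 'bridge', 'island'] (min_width=18, slack=6)
Line 5: ['letter', 'night', 'sea', 'you'] (min_width=20, slack=4)
Line 6: ['frog', 'water'] (min_width=10, slack=14)

Answer: 3 2 2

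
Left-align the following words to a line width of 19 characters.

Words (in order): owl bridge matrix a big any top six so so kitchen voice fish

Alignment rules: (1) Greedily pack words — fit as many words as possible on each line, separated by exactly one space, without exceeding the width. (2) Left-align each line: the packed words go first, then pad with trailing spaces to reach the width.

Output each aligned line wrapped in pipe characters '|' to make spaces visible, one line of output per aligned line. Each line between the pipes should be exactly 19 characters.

Answer: |owl bridge matrix a|
|big any top six so |
|so kitchen voice   |
|fish               |

Derivation:
Line 1: ['owl', 'bridge', 'matrix', 'a'] (min_width=19, slack=0)
Line 2: ['big', 'any', 'top', 'six', 'so'] (min_width=18, slack=1)
Line 3: ['so', 'kitchen', 'voice'] (min_width=16, slack=3)
Line 4: ['fish'] (min_width=4, slack=15)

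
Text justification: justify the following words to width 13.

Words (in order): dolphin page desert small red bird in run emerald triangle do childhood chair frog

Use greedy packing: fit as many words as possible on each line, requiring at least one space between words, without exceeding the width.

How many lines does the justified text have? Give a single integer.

Answer: 7

Derivation:
Line 1: ['dolphin', 'page'] (min_width=12, slack=1)
Line 2: ['desert', 'small'] (min_width=12, slack=1)
Line 3: ['red', 'bird', 'in'] (min_width=11, slack=2)
Line 4: ['run', 'emerald'] (min_width=11, slack=2)
Line 5: ['triangle', 'do'] (min_width=11, slack=2)
Line 6: ['childhood'] (min_width=9, slack=4)
Line 7: ['chair', 'frog'] (min_width=10, slack=3)
Total lines: 7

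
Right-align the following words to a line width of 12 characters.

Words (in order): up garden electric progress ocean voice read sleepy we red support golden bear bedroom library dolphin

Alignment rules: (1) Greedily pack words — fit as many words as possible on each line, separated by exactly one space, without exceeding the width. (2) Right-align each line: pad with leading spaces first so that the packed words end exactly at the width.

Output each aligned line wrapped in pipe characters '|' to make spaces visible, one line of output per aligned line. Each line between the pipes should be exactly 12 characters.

Answer: |   up garden|
|    electric|
|    progress|
| ocean voice|
| read sleepy|
|      we red|
|     support|
| golden bear|
|     bedroom|
|     library|
|     dolphin|

Derivation:
Line 1: ['up', 'garden'] (min_width=9, slack=3)
Line 2: ['electric'] (min_width=8, slack=4)
Line 3: ['progress'] (min_width=8, slack=4)
Line 4: ['ocean', 'voice'] (min_width=11, slack=1)
Line 5: ['read', 'sleepy'] (min_width=11, slack=1)
Line 6: ['we', 'red'] (min_width=6, slack=6)
Line 7: ['support'] (min_width=7, slack=5)
Line 8: ['golden', 'bear'] (min_width=11, slack=1)
Line 9: ['bedroom'] (min_width=7, slack=5)
Line 10: ['library'] (min_width=7, slack=5)
Line 11: ['dolphin'] (min_width=7, slack=5)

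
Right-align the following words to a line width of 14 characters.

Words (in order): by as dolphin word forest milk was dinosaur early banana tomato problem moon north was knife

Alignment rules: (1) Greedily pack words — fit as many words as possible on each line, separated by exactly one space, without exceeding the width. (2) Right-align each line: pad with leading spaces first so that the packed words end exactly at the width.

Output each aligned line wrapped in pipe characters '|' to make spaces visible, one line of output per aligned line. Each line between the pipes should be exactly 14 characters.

Answer: | by as dolphin|
|   word forest|
|      milk was|
|dinosaur early|
| banana tomato|
|  problem moon|
|     north was|
|         knife|

Derivation:
Line 1: ['by', 'as', 'dolphin'] (min_width=13, slack=1)
Line 2: ['word', 'forest'] (min_width=11, slack=3)
Line 3: ['milk', 'was'] (min_width=8, slack=6)
Line 4: ['dinosaur', 'early'] (min_width=14, slack=0)
Line 5: ['banana', 'tomato'] (min_width=13, slack=1)
Line 6: ['problem', 'moon'] (min_width=12, slack=2)
Line 7: ['north', 'was'] (min_width=9, slack=5)
Line 8: ['knife'] (min_width=5, slack=9)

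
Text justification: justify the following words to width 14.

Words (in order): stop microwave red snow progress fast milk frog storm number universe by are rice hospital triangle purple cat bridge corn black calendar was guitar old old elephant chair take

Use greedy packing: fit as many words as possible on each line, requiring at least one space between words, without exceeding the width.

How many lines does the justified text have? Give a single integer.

Answer: 15

Derivation:
Line 1: ['stop', 'microwave'] (min_width=14, slack=0)
Line 2: ['red', 'snow'] (min_width=8, slack=6)
Line 3: ['progress', 'fast'] (min_width=13, slack=1)
Line 4: ['milk', 'frog'] (min_width=9, slack=5)
Line 5: ['storm', 'number'] (min_width=12, slack=2)
Line 6: ['universe', 'by'] (min_width=11, slack=3)
Line 7: ['are', 'rice'] (min_width=8, slack=6)
Line 8: ['hospital'] (min_width=8, slack=6)
Line 9: ['triangle'] (min_width=8, slack=6)
Line 10: ['purple', 'cat'] (min_width=10, slack=4)
Line 11: ['bridge', 'corn'] (min_width=11, slack=3)
Line 12: ['black', 'calendar'] (min_width=14, slack=0)
Line 13: ['was', 'guitar', 'old'] (min_width=14, slack=0)
Line 14: ['old', 'elephant'] (min_width=12, slack=2)
Line 15: ['chair', 'take'] (min_width=10, slack=4)
Total lines: 15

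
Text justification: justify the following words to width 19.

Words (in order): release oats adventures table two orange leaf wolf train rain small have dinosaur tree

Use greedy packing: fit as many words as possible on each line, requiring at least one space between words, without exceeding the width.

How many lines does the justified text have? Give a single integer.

Line 1: ['release', 'oats'] (min_width=12, slack=7)
Line 2: ['adventures', 'table'] (min_width=16, slack=3)
Line 3: ['two', 'orange', 'leaf'] (min_width=15, slack=4)
Line 4: ['wolf', 'train', 'rain'] (min_width=15, slack=4)
Line 5: ['small', 'have', 'dinosaur'] (min_width=19, slack=0)
Line 6: ['tree'] (min_width=4, slack=15)
Total lines: 6

Answer: 6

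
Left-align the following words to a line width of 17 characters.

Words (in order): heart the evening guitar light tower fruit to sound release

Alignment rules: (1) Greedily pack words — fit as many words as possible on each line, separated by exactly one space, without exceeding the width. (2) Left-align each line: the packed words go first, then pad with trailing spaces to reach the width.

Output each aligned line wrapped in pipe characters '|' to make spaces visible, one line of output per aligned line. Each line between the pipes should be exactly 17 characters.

Answer: |heart the evening|
|guitar light     |
|tower fruit to   |
|sound release    |

Derivation:
Line 1: ['heart', 'the', 'evening'] (min_width=17, slack=0)
Line 2: ['guitar', 'light'] (min_width=12, slack=5)
Line 3: ['tower', 'fruit', 'to'] (min_width=14, slack=3)
Line 4: ['sound', 'release'] (min_width=13, slack=4)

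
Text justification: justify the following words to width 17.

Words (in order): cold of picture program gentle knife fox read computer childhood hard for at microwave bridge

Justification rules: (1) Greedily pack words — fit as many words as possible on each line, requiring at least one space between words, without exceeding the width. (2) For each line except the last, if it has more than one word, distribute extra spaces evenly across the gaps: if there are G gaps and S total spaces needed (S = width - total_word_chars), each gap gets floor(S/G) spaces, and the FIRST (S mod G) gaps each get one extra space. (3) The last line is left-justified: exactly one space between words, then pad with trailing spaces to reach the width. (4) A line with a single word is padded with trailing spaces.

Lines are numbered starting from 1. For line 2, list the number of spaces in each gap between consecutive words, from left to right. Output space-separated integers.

Line 1: ['cold', 'of', 'picture'] (min_width=15, slack=2)
Line 2: ['program', 'gentle'] (min_width=14, slack=3)
Line 3: ['knife', 'fox', 'read'] (min_width=14, slack=3)
Line 4: ['computer'] (min_width=8, slack=9)
Line 5: ['childhood', 'hard'] (min_width=14, slack=3)
Line 6: ['for', 'at', 'microwave'] (min_width=16, slack=1)
Line 7: ['bridge'] (min_width=6, slack=11)

Answer: 4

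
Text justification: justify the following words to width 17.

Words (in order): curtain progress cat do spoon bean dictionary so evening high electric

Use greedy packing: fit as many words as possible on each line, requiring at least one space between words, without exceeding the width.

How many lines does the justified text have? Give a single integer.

Answer: 5

Derivation:
Line 1: ['curtain', 'progress'] (min_width=16, slack=1)
Line 2: ['cat', 'do', 'spoon', 'bean'] (min_width=17, slack=0)
Line 3: ['dictionary', 'so'] (min_width=13, slack=4)
Line 4: ['evening', 'high'] (min_width=12, slack=5)
Line 5: ['electric'] (min_width=8, slack=9)
Total lines: 5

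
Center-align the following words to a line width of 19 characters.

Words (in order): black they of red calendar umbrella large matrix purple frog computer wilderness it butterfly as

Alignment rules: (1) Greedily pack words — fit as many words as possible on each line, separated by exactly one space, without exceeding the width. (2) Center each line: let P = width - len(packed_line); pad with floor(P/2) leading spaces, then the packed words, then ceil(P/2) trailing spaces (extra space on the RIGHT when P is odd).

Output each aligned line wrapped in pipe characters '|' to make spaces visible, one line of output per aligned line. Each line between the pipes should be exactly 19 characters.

Line 1: ['black', 'they', 'of', 'red'] (min_width=17, slack=2)
Line 2: ['calendar', 'umbrella'] (min_width=17, slack=2)
Line 3: ['large', 'matrix', 'purple'] (min_width=19, slack=0)
Line 4: ['frog', 'computer'] (min_width=13, slack=6)
Line 5: ['wilderness', 'it'] (min_width=13, slack=6)
Line 6: ['butterfly', 'as'] (min_width=12, slack=7)

Answer: | black they of red |
| calendar umbrella |
|large matrix purple|
|   frog computer   |
|   wilderness it   |
|   butterfly as    |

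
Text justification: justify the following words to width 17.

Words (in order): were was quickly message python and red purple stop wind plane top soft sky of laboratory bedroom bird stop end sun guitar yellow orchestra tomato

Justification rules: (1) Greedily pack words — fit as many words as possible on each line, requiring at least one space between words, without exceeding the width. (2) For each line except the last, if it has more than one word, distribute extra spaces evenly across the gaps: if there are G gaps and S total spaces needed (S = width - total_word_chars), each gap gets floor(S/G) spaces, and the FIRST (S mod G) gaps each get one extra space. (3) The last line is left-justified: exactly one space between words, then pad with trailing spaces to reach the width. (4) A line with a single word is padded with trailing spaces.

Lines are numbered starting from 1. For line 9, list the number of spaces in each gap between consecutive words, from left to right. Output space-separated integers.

Line 1: ['were', 'was', 'quickly'] (min_width=16, slack=1)
Line 2: ['message', 'python'] (min_width=14, slack=3)
Line 3: ['and', 'red', 'purple'] (min_width=14, slack=3)
Line 4: ['stop', 'wind', 'plane'] (min_width=15, slack=2)
Line 5: ['top', 'soft', 'sky', 'of'] (min_width=15, slack=2)
Line 6: ['laboratory'] (min_width=10, slack=7)
Line 7: ['bedroom', 'bird', 'stop'] (min_width=17, slack=0)
Line 8: ['end', 'sun', 'guitar'] (min_width=14, slack=3)
Line 9: ['yellow', 'orchestra'] (min_width=16, slack=1)
Line 10: ['tomato'] (min_width=6, slack=11)

Answer: 2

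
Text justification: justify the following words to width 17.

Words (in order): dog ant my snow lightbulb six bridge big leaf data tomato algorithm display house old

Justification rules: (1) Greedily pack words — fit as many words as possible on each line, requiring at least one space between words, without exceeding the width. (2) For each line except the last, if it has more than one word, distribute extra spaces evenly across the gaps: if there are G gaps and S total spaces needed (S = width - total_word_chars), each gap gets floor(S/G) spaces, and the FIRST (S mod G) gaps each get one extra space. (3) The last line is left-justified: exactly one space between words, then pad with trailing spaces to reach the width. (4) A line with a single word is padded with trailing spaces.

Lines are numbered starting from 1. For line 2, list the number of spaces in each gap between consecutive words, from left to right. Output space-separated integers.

Line 1: ['dog', 'ant', 'my', 'snow'] (min_width=15, slack=2)
Line 2: ['lightbulb', 'six'] (min_width=13, slack=4)
Line 3: ['bridge', 'big', 'leaf'] (min_width=15, slack=2)
Line 4: ['data', 'tomato'] (min_width=11, slack=6)
Line 5: ['algorithm', 'display'] (min_width=17, slack=0)
Line 6: ['house', 'old'] (min_width=9, slack=8)

Answer: 5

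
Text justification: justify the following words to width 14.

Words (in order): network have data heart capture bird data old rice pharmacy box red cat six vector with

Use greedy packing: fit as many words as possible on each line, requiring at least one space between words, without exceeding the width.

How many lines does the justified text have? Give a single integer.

Answer: 7

Derivation:
Line 1: ['network', 'have'] (min_width=12, slack=2)
Line 2: ['data', 'heart'] (min_width=10, slack=4)
Line 3: ['capture', 'bird'] (min_width=12, slack=2)
Line 4: ['data', 'old', 'rice'] (min_width=13, slack=1)
Line 5: ['pharmacy', 'box'] (min_width=12, slack=2)
Line 6: ['red', 'cat', 'six'] (min_width=11, slack=3)
Line 7: ['vector', 'with'] (min_width=11, slack=3)
Total lines: 7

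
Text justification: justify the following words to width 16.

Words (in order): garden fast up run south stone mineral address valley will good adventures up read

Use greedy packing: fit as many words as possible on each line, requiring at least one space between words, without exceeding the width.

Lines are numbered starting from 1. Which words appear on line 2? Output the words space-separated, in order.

Answer: run south stone

Derivation:
Line 1: ['garden', 'fast', 'up'] (min_width=14, slack=2)
Line 2: ['run', 'south', 'stone'] (min_width=15, slack=1)
Line 3: ['mineral', 'address'] (min_width=15, slack=1)
Line 4: ['valley', 'will', 'good'] (min_width=16, slack=0)
Line 5: ['adventures', 'up'] (min_width=13, slack=3)
Line 6: ['read'] (min_width=4, slack=12)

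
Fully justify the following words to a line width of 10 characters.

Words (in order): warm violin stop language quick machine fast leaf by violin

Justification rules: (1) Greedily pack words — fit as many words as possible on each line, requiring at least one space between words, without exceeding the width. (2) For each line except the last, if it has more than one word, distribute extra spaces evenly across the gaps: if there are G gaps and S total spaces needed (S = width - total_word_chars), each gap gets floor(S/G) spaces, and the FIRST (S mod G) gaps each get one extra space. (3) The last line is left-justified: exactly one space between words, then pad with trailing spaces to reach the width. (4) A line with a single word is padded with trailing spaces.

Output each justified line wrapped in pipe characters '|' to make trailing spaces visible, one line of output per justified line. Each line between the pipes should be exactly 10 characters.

Answer: |warm      |
|violin    |
|stop      |
|language  |
|quick     |
|machine   |
|fast  leaf|
|by violin |

Derivation:
Line 1: ['warm'] (min_width=4, slack=6)
Line 2: ['violin'] (min_width=6, slack=4)
Line 3: ['stop'] (min_width=4, slack=6)
Line 4: ['language'] (min_width=8, slack=2)
Line 5: ['quick'] (min_width=5, slack=5)
Line 6: ['machine'] (min_width=7, slack=3)
Line 7: ['fast', 'leaf'] (min_width=9, slack=1)
Line 8: ['by', 'violin'] (min_width=9, slack=1)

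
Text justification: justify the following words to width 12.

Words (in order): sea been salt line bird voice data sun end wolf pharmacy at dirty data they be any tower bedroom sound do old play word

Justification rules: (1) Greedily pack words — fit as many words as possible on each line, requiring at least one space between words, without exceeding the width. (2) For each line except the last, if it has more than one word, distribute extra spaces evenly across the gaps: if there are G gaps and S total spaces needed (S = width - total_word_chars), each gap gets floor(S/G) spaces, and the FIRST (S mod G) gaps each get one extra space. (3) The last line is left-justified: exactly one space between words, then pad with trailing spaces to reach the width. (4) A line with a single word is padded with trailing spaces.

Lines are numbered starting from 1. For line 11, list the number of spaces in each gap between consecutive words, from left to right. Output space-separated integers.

Line 1: ['sea', 'been'] (min_width=8, slack=4)
Line 2: ['salt', 'line'] (min_width=9, slack=3)
Line 3: ['bird', 'voice'] (min_width=10, slack=2)
Line 4: ['data', 'sun', 'end'] (min_width=12, slack=0)
Line 5: ['wolf'] (min_width=4, slack=8)
Line 6: ['pharmacy', 'at'] (min_width=11, slack=1)
Line 7: ['dirty', 'data'] (min_width=10, slack=2)
Line 8: ['they', 'be', 'any'] (min_width=11, slack=1)
Line 9: ['tower'] (min_width=5, slack=7)
Line 10: ['bedroom'] (min_width=7, slack=5)
Line 11: ['sound', 'do', 'old'] (min_width=12, slack=0)
Line 12: ['play', 'word'] (min_width=9, slack=3)

Answer: 1 1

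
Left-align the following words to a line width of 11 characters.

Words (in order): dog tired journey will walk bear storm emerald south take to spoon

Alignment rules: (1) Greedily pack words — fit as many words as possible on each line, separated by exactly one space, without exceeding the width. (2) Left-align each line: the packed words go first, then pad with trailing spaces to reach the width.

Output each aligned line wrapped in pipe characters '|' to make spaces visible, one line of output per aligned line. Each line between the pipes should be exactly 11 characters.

Answer: |dog tired  |
|journey    |
|will walk  |
|bear storm |
|emerald    |
|south take |
|to spoon   |

Derivation:
Line 1: ['dog', 'tired'] (min_width=9, slack=2)
Line 2: ['journey'] (min_width=7, slack=4)
Line 3: ['will', 'walk'] (min_width=9, slack=2)
Line 4: ['bear', 'storm'] (min_width=10, slack=1)
Line 5: ['emerald'] (min_width=7, slack=4)
Line 6: ['south', 'take'] (min_width=10, slack=1)
Line 7: ['to', 'spoon'] (min_width=8, slack=3)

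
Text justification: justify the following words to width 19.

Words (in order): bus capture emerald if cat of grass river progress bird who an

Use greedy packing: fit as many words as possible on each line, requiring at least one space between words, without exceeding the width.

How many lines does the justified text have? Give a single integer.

Line 1: ['bus', 'capture', 'emerald'] (min_width=19, slack=0)
Line 2: ['if', 'cat', 'of', 'grass'] (min_width=15, slack=4)
Line 3: ['river', 'progress', 'bird'] (min_width=19, slack=0)
Line 4: ['who', 'an'] (min_width=6, slack=13)
Total lines: 4

Answer: 4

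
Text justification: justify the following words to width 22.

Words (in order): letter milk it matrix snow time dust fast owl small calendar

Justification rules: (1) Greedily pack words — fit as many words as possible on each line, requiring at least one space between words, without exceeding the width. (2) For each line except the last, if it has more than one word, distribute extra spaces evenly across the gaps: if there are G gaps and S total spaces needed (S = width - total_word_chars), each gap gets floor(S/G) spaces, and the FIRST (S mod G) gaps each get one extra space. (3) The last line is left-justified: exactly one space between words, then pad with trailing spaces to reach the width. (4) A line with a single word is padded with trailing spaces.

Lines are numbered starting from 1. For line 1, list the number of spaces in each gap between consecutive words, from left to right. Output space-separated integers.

Answer: 2 1 1

Derivation:
Line 1: ['letter', 'milk', 'it', 'matrix'] (min_width=21, slack=1)
Line 2: ['snow', 'time', 'dust', 'fast'] (min_width=19, slack=3)
Line 3: ['owl', 'small', 'calendar'] (min_width=18, slack=4)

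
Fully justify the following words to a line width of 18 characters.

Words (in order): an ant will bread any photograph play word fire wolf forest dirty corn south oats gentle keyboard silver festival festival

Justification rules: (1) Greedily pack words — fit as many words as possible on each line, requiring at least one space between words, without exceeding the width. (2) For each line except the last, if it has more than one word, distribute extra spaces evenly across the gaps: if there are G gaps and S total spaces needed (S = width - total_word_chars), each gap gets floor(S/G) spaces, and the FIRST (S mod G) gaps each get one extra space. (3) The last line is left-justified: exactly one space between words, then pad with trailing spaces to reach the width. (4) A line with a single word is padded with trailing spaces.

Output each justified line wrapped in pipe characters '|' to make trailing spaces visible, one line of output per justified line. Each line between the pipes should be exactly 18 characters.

Line 1: ['an', 'ant', 'will', 'bread'] (min_width=17, slack=1)
Line 2: ['any', 'photograph'] (min_width=14, slack=4)
Line 3: ['play', 'word', 'fire'] (min_width=14, slack=4)
Line 4: ['wolf', 'forest', 'dirty'] (min_width=17, slack=1)
Line 5: ['corn', 'south', 'oats'] (min_width=15, slack=3)
Line 6: ['gentle', 'keyboard'] (min_width=15, slack=3)
Line 7: ['silver', 'festival'] (min_width=15, slack=3)
Line 8: ['festival'] (min_width=8, slack=10)

Answer: |an  ant will bread|
|any     photograph|
|play   word   fire|
|wolf  forest dirty|
|corn   south  oats|
|gentle    keyboard|
|silver    festival|
|festival          |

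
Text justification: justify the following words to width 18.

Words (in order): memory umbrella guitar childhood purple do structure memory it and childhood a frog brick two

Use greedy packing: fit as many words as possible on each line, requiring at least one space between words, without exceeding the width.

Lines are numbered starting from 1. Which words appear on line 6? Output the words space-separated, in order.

Answer: frog brick two

Derivation:
Line 1: ['memory', 'umbrella'] (min_width=15, slack=3)
Line 2: ['guitar', 'childhood'] (min_width=16, slack=2)
Line 3: ['purple', 'do'] (min_width=9, slack=9)
Line 4: ['structure', 'memory'] (min_width=16, slack=2)
Line 5: ['it', 'and', 'childhood', 'a'] (min_width=18, slack=0)
Line 6: ['frog', 'brick', 'two'] (min_width=14, slack=4)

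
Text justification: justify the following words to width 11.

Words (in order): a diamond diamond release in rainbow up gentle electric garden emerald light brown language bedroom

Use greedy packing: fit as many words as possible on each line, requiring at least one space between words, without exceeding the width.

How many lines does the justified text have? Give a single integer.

Line 1: ['a', 'diamond'] (min_width=9, slack=2)
Line 2: ['diamond'] (min_width=7, slack=4)
Line 3: ['release', 'in'] (min_width=10, slack=1)
Line 4: ['rainbow', 'up'] (min_width=10, slack=1)
Line 5: ['gentle'] (min_width=6, slack=5)
Line 6: ['electric'] (min_width=8, slack=3)
Line 7: ['garden'] (min_width=6, slack=5)
Line 8: ['emerald'] (min_width=7, slack=4)
Line 9: ['light', 'brown'] (min_width=11, slack=0)
Line 10: ['language'] (min_width=8, slack=3)
Line 11: ['bedroom'] (min_width=7, slack=4)
Total lines: 11

Answer: 11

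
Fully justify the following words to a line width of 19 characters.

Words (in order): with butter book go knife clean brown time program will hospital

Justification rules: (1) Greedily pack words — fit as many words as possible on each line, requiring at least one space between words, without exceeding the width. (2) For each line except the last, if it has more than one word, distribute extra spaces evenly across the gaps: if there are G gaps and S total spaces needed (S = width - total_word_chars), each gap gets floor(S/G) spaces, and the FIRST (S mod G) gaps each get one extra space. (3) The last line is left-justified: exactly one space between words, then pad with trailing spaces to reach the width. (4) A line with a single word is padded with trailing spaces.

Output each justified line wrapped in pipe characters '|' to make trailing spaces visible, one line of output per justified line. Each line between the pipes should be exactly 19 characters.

Answer: |with butter book go|
|knife  clean  brown|
|time  program  will|
|hospital           |

Derivation:
Line 1: ['with', 'butter', 'book', 'go'] (min_width=19, slack=0)
Line 2: ['knife', 'clean', 'brown'] (min_width=17, slack=2)
Line 3: ['time', 'program', 'will'] (min_width=17, slack=2)
Line 4: ['hospital'] (min_width=8, slack=11)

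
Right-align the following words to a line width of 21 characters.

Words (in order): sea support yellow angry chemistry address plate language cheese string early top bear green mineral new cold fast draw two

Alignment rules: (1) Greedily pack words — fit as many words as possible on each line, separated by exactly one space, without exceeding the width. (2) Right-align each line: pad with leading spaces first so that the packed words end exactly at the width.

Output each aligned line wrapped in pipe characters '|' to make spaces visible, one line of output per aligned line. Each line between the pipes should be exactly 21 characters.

Line 1: ['sea', 'support', 'yellow'] (min_width=18, slack=3)
Line 2: ['angry', 'chemistry'] (min_width=15, slack=6)
Line 3: ['address', 'plate'] (min_width=13, slack=8)
Line 4: ['language', 'cheese'] (min_width=15, slack=6)
Line 5: ['string', 'early', 'top', 'bear'] (min_width=21, slack=0)
Line 6: ['green', 'mineral', 'new'] (min_width=17, slack=4)
Line 7: ['cold', 'fast', 'draw', 'two'] (min_width=18, slack=3)

Answer: |   sea support yellow|
|      angry chemistry|
|        address plate|
|      language cheese|
|string early top bear|
|    green mineral new|
|   cold fast draw two|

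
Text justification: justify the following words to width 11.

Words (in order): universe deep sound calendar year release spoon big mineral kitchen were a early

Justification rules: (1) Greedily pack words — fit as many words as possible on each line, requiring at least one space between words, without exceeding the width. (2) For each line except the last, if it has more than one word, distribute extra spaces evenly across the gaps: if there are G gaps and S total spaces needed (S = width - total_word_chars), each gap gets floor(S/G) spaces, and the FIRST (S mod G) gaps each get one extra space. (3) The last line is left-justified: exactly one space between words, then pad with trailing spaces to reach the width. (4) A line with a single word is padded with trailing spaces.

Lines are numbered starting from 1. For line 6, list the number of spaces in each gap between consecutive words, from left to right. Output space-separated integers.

Answer: 3

Derivation:
Line 1: ['universe'] (min_width=8, slack=3)
Line 2: ['deep', 'sound'] (min_width=10, slack=1)
Line 3: ['calendar'] (min_width=8, slack=3)
Line 4: ['year'] (min_width=4, slack=7)
Line 5: ['release'] (min_width=7, slack=4)
Line 6: ['spoon', 'big'] (min_width=9, slack=2)
Line 7: ['mineral'] (min_width=7, slack=4)
Line 8: ['kitchen'] (min_width=7, slack=4)
Line 9: ['were', 'a'] (min_width=6, slack=5)
Line 10: ['early'] (min_width=5, slack=6)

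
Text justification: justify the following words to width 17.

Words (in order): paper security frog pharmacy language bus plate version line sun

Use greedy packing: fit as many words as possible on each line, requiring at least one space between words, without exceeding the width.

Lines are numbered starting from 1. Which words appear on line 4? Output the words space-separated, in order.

Line 1: ['paper', 'security'] (min_width=14, slack=3)
Line 2: ['frog', 'pharmacy'] (min_width=13, slack=4)
Line 3: ['language', 'bus'] (min_width=12, slack=5)
Line 4: ['plate', 'version'] (min_width=13, slack=4)
Line 5: ['line', 'sun'] (min_width=8, slack=9)

Answer: plate version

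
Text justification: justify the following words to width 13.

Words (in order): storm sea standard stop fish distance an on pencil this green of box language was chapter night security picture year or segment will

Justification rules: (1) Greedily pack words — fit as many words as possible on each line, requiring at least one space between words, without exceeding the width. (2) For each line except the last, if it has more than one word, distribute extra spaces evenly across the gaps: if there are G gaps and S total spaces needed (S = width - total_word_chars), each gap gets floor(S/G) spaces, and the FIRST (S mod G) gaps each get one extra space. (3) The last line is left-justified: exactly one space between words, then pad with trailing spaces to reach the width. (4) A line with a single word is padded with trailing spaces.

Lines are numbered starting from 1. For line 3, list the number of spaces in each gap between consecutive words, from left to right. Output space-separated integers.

Line 1: ['storm', 'sea'] (min_width=9, slack=4)
Line 2: ['standard', 'stop'] (min_width=13, slack=0)
Line 3: ['fish', 'distance'] (min_width=13, slack=0)
Line 4: ['an', 'on', 'pencil'] (min_width=12, slack=1)
Line 5: ['this', 'green', 'of'] (min_width=13, slack=0)
Line 6: ['box', 'language'] (min_width=12, slack=1)
Line 7: ['was', 'chapter'] (min_width=11, slack=2)
Line 8: ['night'] (min_width=5, slack=8)
Line 9: ['security'] (min_width=8, slack=5)
Line 10: ['picture', 'year'] (min_width=12, slack=1)
Line 11: ['or', 'segment'] (min_width=10, slack=3)
Line 12: ['will'] (min_width=4, slack=9)

Answer: 1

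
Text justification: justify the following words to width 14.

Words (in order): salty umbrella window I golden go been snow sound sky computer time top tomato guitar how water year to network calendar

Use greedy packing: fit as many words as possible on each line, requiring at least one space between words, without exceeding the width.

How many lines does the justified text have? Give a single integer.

Answer: 10

Derivation:
Line 1: ['salty', 'umbrella'] (min_width=14, slack=0)
Line 2: ['window', 'I'] (min_width=8, slack=6)
Line 3: ['golden', 'go', 'been'] (min_width=14, slack=0)
Line 4: ['snow', 'sound', 'sky'] (min_width=14, slack=0)
Line 5: ['computer', 'time'] (min_width=13, slack=1)
Line 6: ['top', 'tomato'] (min_width=10, slack=4)
Line 7: ['guitar', 'how'] (min_width=10, slack=4)
Line 8: ['water', 'year', 'to'] (min_width=13, slack=1)
Line 9: ['network'] (min_width=7, slack=7)
Line 10: ['calendar'] (min_width=8, slack=6)
Total lines: 10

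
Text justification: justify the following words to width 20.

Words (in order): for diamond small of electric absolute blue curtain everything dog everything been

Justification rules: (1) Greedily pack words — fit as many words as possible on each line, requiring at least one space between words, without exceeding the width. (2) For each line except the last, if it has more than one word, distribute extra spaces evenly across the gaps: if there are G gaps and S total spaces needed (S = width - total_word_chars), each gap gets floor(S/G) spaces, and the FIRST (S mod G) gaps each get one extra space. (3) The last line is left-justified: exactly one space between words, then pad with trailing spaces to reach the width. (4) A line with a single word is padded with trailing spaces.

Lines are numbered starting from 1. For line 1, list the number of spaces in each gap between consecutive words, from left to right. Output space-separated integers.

Answer: 1 1 1

Derivation:
Line 1: ['for', 'diamond', 'small', 'of'] (min_width=20, slack=0)
Line 2: ['electric', 'absolute'] (min_width=17, slack=3)
Line 3: ['blue', 'curtain'] (min_width=12, slack=8)
Line 4: ['everything', 'dog'] (min_width=14, slack=6)
Line 5: ['everything', 'been'] (min_width=15, slack=5)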